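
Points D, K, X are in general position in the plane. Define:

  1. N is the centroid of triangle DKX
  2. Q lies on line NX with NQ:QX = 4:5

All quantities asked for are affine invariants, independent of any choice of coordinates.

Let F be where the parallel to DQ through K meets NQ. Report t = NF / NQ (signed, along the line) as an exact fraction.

Choose coordinates D = (0, 0), K = (1, 0), X = (0, 1).
1. N is the centroid of triangle DKX ⇒ N = (1/3, 1/3)
2. Q lies on line NX with NQ:QX = 4:5 ⇒ Q = (5/27, 17/27)
through K parallel to DQ: direction (5/27, 17/27); meets NQ at F = (22/27, -17/27)
F = N + t·(Q−N) with t = -13/4

t = -13/4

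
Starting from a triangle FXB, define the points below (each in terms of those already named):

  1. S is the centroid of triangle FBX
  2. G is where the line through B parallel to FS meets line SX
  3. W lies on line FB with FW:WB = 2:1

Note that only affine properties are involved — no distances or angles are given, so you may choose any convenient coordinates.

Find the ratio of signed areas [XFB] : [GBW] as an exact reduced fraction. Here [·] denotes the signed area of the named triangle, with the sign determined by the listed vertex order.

Assign F = (0, 0), X = (1, 0), B = (0, 1) — the answer is frame-independent, so this choice is without loss of generality.
1. S is the centroid of triangle FBX ⇒ S = (1/3, 1/3)
2. G is where the line through B parallel to FS meets line SX ⇒ G = (-1/3, 2/3)
3. W lies on line FB with FW:WB = 2:1 ⇒ W = (0, 2/3)
2·[XFB] = -1, 2·[GBW] = -1/9
[XFB]:[GBW] = -1:-1/9 = 9

[XFB]:[GBW] = 9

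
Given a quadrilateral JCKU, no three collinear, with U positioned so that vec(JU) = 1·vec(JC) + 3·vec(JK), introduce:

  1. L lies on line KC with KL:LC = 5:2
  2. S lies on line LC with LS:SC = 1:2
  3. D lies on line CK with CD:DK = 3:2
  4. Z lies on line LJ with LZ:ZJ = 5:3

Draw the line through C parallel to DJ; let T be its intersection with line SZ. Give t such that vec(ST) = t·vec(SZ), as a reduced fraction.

Set J = (0, 0), C = (1, 0), K = (0, 1), U = (1, 3); any affine frame gives the same invariant.
1. L lies on line KC with KL:LC = 5:2 ⇒ L = (5/7, 2/7)
2. S lies on line LC with LS:SC = 1:2 ⇒ S = (17/21, 4/21)
3. D lies on line CK with CD:DK = 3:2 ⇒ D = (2/5, 3/5)
4. Z lies on line LJ with LZ:ZJ = 5:3 ⇒ Z = (15/56, 3/28)
through C parallel to DJ: direction (-2/5, -3/5); meets SZ at T = (57/49, 12/49)
T = S + t·(Z−S) with t = -32/49

t = -32/49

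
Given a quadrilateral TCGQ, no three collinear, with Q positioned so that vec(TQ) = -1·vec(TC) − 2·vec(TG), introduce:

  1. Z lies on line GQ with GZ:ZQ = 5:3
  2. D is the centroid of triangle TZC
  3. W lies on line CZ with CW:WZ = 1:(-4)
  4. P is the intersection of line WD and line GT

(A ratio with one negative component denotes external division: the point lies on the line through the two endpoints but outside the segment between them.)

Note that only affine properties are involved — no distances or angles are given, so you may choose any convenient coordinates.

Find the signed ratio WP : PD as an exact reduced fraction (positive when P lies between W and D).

Work in coordinates with T = (0, 0), C = (1, 0), G = (0, 1), Q = (-1, -2).
1. Z lies on line GQ with GZ:ZQ = 5:3 ⇒ Z = (-5/8, -7/8)
2. D is the centroid of triangle TZC ⇒ D = (1/8, -7/24)
3. W lies on line CZ with CW:WZ = 1:(-4) ⇒ W = (37/24, 7/24)
4. P is the intersection of line WD and line GT ⇒ P = (0, -35/102)
P = W + t·(D−W) with t = 37/34, so WP:PD = t:(1−t) = 37/34:-3/34

WP:PD = -37/3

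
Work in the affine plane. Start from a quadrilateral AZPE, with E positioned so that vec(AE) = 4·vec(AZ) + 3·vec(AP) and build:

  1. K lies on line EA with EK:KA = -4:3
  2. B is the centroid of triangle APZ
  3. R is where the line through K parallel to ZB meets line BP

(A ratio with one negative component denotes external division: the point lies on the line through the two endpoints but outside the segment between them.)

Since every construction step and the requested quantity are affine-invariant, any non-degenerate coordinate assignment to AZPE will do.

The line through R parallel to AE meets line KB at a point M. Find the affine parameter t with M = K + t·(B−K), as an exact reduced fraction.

t = -340

Choose coordinates A = (0, 0), Z = (1, 0), P = (0, 1), E = (4, 3).
1. K lies on line EA with EK:KA = -4:3 ⇒ K = (-12, -9)
2. B is the centroid of triangle APZ ⇒ B = (1/3, 1/3)
3. R is where the line through K parallel to ZB meets line BP ⇒ R = (32/3, -61/3)
through R parallel to AE: direction (4, 3); meets KB at M = (-12616/3, -9547/3)
M = K + t·(B−K) with t = -340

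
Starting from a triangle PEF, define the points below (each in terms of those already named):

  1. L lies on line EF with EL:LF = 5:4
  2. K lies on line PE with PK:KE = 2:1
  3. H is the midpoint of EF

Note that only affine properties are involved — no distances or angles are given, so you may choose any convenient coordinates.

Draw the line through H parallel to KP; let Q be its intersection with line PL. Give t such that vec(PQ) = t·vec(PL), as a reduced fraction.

t = 9/10

Assign P = (0, 0), E = (1, 0), F = (0, 1) — the answer is frame-independent, so this choice is without loss of generality.
1. L lies on line EF with EL:LF = 5:4 ⇒ L = (4/9, 5/9)
2. K lies on line PE with PK:KE = 2:1 ⇒ K = (2/3, 0)
3. H is the midpoint of EF ⇒ H = (1/2, 1/2)
through H parallel to KP: direction (-2/3, 0); meets PL at Q = (2/5, 1/2)
Q = P + t·(L−P) with t = 9/10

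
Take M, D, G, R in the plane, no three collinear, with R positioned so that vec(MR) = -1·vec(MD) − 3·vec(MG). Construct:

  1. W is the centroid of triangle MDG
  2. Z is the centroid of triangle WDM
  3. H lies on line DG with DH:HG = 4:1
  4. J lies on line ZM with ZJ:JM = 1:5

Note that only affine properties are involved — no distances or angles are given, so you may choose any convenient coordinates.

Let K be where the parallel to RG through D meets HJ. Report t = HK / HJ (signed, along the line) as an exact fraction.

Choose coordinates M = (0, 0), D = (1, 0), G = (0, 1), R = (-1, -3).
1. W is the centroid of triangle MDG ⇒ W = (1/3, 1/3)
2. Z is the centroid of triangle WDM ⇒ Z = (4/9, 1/9)
3. H lies on line DG with DH:HG = 4:1 ⇒ H = (1/5, 4/5)
4. J lies on line ZM with ZJ:JM = 1:5 ⇒ J = (10/27, 5/54)
through D parallel to RG: direction (1, 4); meets HJ at K = (259/375, -464/375)
K = H + t·(J−H) with t = 72/25

t = 72/25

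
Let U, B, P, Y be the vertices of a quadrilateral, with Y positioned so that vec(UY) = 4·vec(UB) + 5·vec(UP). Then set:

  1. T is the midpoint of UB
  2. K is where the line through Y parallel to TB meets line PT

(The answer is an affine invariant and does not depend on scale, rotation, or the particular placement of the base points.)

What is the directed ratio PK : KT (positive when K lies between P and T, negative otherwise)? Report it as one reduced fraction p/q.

Work in coordinates with U = (0, 0), B = (1, 0), P = (0, 1), Y = (4, 5).
1. T is the midpoint of UB ⇒ T = (1/2, 0)
2. K is where the line through Y parallel to TB meets line PT ⇒ K = (-2, 5)
K = P + t·(T−P) with t = -4, so PK:KT = t:(1−t) = -4:5

PK:KT = -4/5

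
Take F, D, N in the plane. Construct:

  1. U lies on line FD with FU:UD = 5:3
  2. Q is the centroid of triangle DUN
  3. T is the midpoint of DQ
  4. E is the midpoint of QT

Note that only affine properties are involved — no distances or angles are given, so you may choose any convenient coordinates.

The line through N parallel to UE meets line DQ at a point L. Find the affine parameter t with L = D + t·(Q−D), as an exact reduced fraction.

Set F = (0, 0), D = (1, 0), N = (0, 1); any affine frame gives the same invariant.
1. U lies on line FD with FU:UD = 5:3 ⇒ U = (5/8, 0)
2. Q is the centroid of triangle DUN ⇒ Q = (13/24, 1/3)
3. T is the midpoint of DQ ⇒ T = (37/48, 1/6)
4. E is the midpoint of QT ⇒ E = (21/32, 1/4)
through N parallel to UE: direction (1/32, 1/4); meets DQ at L = (-1/32, 3/4)
L = D + t·(Q−D) with t = 9/4

t = 9/4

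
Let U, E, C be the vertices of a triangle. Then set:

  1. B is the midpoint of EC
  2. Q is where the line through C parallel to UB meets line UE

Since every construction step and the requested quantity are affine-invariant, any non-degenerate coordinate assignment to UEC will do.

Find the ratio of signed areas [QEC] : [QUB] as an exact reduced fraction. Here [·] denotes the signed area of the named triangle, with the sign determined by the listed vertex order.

Work in coordinates with U = (0, 0), E = (1, 0), C = (0, 1).
1. B is the midpoint of EC ⇒ B = (1/2, 1/2)
2. Q is where the line through C parallel to UB meets line UE ⇒ Q = (-1, 0)
2·[QEC] = 2, 2·[QUB] = 1/2
[QEC]:[QUB] = 2:1/2 = 4

[QEC]:[QUB] = 4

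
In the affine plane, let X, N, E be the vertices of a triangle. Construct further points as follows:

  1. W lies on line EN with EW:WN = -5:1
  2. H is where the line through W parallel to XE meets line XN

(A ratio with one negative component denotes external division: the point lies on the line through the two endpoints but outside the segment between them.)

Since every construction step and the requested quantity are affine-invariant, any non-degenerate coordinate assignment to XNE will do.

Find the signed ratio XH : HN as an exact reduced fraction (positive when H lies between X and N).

XH:HN = -5

Work in coordinates with X = (0, 0), N = (1, 0), E = (0, 1).
1. W lies on line EN with EW:WN = -5:1 ⇒ W = (5/4, -1/4)
2. H is where the line through W parallel to XE meets line XN ⇒ H = (5/4, 0)
H = X + t·(N−X) with t = 5/4, so XH:HN = t:(1−t) = 5/4:-1/4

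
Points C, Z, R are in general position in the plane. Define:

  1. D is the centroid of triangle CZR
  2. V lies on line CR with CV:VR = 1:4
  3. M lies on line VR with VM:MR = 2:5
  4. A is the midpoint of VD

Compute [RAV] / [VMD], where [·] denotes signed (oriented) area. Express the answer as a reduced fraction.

Set C = (0, 0), Z = (1, 0), R = (0, 1); any affine frame gives the same invariant.
1. D is the centroid of triangle CZR ⇒ D = (1/3, 1/3)
2. V lies on line CR with CV:VR = 1:4 ⇒ V = (0, 1/5)
3. M lies on line VR with VM:MR = 2:5 ⇒ M = (0, 3/7)
4. A is the midpoint of VD ⇒ A = (1/6, 4/15)
2·[RAV] = -2/15, 2·[VMD] = -8/105
[RAV]:[VMD] = -2/15:-8/105 = 7/4

[RAV]:[VMD] = 7/4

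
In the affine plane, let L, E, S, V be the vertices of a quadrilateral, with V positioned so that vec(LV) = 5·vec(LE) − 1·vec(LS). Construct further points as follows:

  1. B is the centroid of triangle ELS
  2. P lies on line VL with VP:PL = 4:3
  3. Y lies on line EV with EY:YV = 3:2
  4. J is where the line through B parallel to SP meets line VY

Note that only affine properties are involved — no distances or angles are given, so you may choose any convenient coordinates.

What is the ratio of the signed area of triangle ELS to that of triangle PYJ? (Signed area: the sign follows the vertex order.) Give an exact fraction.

Set L = (0, 0), E = (1, 0), S = (0, 1), V = (5, -1); any affine frame gives the same invariant.
1. B is the centroid of triangle ELS ⇒ B = (1/3, 1/3)
2. P lies on line VL with VP:PL = 4:3 ⇒ P = (15/7, -3/7)
3. Y lies on line EV with EY:YV = 3:2 ⇒ Y = (17/5, -3/5)
4. J is where the line through B parallel to SP meets line VY ⇒ J = (11/15, 1/15)
2·[ELS] = -1, 2·[PYJ] = 8/21
[ELS]:[PYJ] = -1:8/21 = -21/8

[ELS]:[PYJ] = -21/8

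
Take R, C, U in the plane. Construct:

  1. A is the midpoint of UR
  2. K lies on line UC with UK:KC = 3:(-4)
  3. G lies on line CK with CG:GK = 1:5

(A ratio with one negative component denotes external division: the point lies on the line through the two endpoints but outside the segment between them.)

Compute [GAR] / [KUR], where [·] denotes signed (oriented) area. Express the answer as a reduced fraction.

[GAR]:[KUR] = -1/18

Choose coordinates R = (0, 0), C = (1, 0), U = (0, 1).
1. A is the midpoint of UR ⇒ A = (0, 1/2)
2. K lies on line UC with UK:KC = 3:(-4) ⇒ K = (-3, 4)
3. G lies on line CK with CG:GK = 1:5 ⇒ G = (1/3, 2/3)
2·[GAR] = 1/6, 2·[KUR] = -3
[GAR]:[KUR] = 1/6:-3 = -1/18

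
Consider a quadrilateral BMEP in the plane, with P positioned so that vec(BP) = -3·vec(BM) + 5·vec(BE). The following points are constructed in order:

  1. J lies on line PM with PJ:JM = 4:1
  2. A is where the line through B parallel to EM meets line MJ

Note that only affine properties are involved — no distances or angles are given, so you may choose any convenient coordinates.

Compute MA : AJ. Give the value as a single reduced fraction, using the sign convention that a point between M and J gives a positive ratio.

MA:AJ = -5/6

Assign B = (0, 0), M = (1, 0), E = (0, 1), P = (-3, 5) — the answer is frame-independent, so this choice is without loss of generality.
1. J lies on line PM with PJ:JM = 4:1 ⇒ J = (1/5, 1)
2. A is where the line through B parallel to EM meets line MJ ⇒ A = (5, -5)
A = M + t·(J−M) with t = -5, so MA:AJ = t:(1−t) = -5:6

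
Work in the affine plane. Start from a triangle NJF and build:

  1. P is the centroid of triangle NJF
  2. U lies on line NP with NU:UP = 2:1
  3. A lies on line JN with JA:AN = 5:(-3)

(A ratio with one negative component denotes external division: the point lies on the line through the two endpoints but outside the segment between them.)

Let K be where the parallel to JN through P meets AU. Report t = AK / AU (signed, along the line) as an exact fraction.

Set N = (0, 0), J = (1, 0), F = (0, 1); any affine frame gives the same invariant.
1. P is the centroid of triangle NJF ⇒ P = (1/3, 1/3)
2. U lies on line NP with NU:UP = 2:1 ⇒ U = (2/9, 2/9)
3. A lies on line JN with JA:AN = 5:(-3) ⇒ A = (-3/2, 0)
through P parallel to JN: direction (-1, 0); meets AU at K = (13/12, 1/3)
K = A + t·(U−A) with t = 3/2

t = 3/2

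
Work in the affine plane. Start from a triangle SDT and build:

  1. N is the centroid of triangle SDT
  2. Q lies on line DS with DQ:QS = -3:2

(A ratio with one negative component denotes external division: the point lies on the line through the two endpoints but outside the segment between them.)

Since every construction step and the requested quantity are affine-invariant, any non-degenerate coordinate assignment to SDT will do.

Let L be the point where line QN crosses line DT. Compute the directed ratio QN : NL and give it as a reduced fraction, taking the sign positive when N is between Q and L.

QN:NL = 8

Choose coordinates S = (0, 0), D = (1, 0), T = (0, 1).
1. N is the centroid of triangle SDT ⇒ N = (1/3, 1/3)
2. Q lies on line DS with DQ:QS = -3:2 ⇒ Q = (-2, 0)
line QN meets DT at L = (5/8, 3/8)
N = Q + t·(L−Q) with t = 8/9, so QN:NL = 8/9:1/9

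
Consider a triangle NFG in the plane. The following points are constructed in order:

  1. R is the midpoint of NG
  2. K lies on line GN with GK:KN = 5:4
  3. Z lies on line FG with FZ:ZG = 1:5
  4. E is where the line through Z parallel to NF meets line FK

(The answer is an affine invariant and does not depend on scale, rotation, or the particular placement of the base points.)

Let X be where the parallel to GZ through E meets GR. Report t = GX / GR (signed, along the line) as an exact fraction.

Work in coordinates with N = (0, 0), F = (1, 0), G = (0, 1).
1. R is the midpoint of NG ⇒ R = (0, 1/2)
2. K lies on line GN with GK:KN = 5:4 ⇒ K = (0, 4/9)
3. Z lies on line FG with FZ:ZG = 1:5 ⇒ Z = (5/6, 1/6)
4. E is where the line through Z parallel to NF meets line FK ⇒ E = (5/8, 1/6)
through E parallel to GZ: direction (5/6, -5/6); meets GR at X = (0, 19/24)
X = G + t·(R−G) with t = 5/12

t = 5/12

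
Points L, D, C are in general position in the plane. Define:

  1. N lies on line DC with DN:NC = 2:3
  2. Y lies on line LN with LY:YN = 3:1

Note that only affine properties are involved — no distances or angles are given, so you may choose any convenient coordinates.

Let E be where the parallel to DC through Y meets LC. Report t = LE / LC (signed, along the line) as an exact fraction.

Work in coordinates with L = (0, 0), D = (1, 0), C = (0, 1).
1. N lies on line DC with DN:NC = 2:3 ⇒ N = (3/5, 2/5)
2. Y lies on line LN with LY:YN = 3:1 ⇒ Y = (9/20, 3/10)
through Y parallel to DC: direction (-1, 1); meets LC at E = (0, 3/4)
E = L + t·(C−L) with t = 3/4

t = 3/4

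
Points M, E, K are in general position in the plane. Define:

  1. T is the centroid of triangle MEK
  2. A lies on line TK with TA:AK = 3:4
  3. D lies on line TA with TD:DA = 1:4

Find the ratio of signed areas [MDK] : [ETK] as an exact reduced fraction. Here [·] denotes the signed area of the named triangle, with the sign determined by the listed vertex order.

[MDK]:[ETK] = -32/35

Assign M = (0, 0), E = (1, 0), K = (0, 1) — the answer is frame-independent, so this choice is without loss of generality.
1. T is the centroid of triangle MEK ⇒ T = (1/3, 1/3)
2. A lies on line TK with TA:AK = 3:4 ⇒ A = (4/21, 13/21)
3. D lies on line TA with TD:DA = 1:4 ⇒ D = (32/105, 41/105)
2·[MDK] = 32/105, 2·[ETK] = -1/3
[MDK]:[ETK] = 32/105:-1/3 = -32/35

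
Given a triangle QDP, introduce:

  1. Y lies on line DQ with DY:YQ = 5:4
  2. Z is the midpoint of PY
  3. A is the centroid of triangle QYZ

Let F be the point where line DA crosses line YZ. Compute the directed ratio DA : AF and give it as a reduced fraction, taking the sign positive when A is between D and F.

DA:AF = -19/4

Choose coordinates Q = (0, 0), D = (1, 0), P = (0, 1).
1. Y lies on line DQ with DY:YQ = 5:4 ⇒ Y = (4/9, 0)
2. Z is the midpoint of PY ⇒ Z = (2/9, 1/2)
3. A is the centroid of triangle QYZ ⇒ A = (2/9, 1/6)
line DA meets YZ at F = (22/57, 5/38)
A = D + t·(F−D) with t = 19/15, so DA:AF = 19/15:-4/15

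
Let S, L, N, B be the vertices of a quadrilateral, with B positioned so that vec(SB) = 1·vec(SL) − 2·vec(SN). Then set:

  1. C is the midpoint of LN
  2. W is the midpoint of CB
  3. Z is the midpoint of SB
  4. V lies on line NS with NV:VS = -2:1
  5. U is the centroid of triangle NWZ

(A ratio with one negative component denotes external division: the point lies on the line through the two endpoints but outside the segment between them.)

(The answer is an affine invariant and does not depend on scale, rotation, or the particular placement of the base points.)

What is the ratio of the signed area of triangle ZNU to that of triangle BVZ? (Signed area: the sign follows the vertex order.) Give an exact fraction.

Work in coordinates with S = (0, 0), L = (1, 0), N = (0, 1), B = (1, -2).
1. C is the midpoint of LN ⇒ C = (1/2, 1/2)
2. W is the midpoint of CB ⇒ W = (3/4, -3/4)
3. Z is the midpoint of SB ⇒ Z = (1/2, -1)
4. V lies on line NS with NV:VS = -2:1 ⇒ V = (0, -1)
5. U is the centroid of triangle NWZ ⇒ U = (5/12, -1/4)
2·[ZNU] = -5/24, 2·[BVZ] = -1/2
[ZNU]:[BVZ] = -5/24:-1/2 = 5/12

[ZNU]:[BVZ] = 5/12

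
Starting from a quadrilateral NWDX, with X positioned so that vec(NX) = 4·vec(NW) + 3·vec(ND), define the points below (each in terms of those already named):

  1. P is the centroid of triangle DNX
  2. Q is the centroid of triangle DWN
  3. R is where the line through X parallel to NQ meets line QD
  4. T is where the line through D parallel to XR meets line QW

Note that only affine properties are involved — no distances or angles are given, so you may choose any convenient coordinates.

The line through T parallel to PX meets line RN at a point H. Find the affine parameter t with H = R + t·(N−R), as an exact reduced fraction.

Work in coordinates with N = (0, 0), W = (1, 0), D = (0, 1), X = (4, 3).
1. P is the centroid of triangle DNX ⇒ P = (4/3, 4/3)
2. Q is the centroid of triangle DWN ⇒ Q = (1/3, 1/3)
3. R is where the line through X parallel to NQ meets line QD ⇒ R = (2/3, -1/3)
4. T is where the line through D parallel to XR meets line QW ⇒ T = (-1/3, 2/3)
through T parallel to PX: direction (8/3, 5/3); meets RN at H = (-7/9, 7/18)
H = R + t·(N−R) with t = 13/6

t = 13/6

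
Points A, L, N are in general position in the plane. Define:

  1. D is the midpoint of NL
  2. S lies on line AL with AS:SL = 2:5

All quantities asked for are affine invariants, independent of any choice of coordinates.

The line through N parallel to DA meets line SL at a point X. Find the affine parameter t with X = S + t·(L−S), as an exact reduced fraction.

Choose coordinates A = (0, 0), L = (1, 0), N = (0, 1).
1. D is the midpoint of NL ⇒ D = (1/2, 1/2)
2. S lies on line AL with AS:SL = 2:5 ⇒ S = (2/7, 0)
through N parallel to DA: direction (-1/2, -1/2); meets SL at X = (-1, 0)
X = S + t·(L−S) with t = -9/5

t = -9/5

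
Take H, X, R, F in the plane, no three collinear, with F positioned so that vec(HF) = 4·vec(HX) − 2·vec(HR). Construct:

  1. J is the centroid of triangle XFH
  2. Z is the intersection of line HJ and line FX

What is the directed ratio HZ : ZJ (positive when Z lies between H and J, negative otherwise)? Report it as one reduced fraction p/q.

Assign H = (0, 0), X = (1, 0), R = (0, 1), F = (4, -2) — the answer is frame-independent, so this choice is without loss of generality.
1. J is the centroid of triangle XFH ⇒ J = (5/3, -2/3)
2. Z is the intersection of line HJ and line FX ⇒ Z = (5/2, -1)
Z = H + t·(J−H) with t = 3/2, so HZ:ZJ = t:(1−t) = 3/2:-1/2

HZ:ZJ = -3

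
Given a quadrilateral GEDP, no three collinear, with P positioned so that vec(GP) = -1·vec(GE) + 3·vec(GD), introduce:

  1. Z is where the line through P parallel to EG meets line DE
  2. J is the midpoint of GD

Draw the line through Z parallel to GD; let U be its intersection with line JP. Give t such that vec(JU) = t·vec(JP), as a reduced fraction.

Choose coordinates G = (0, 0), E = (1, 0), D = (0, 1), P = (-1, 3).
1. Z is where the line through P parallel to EG meets line DE ⇒ Z = (-2, 3)
2. J is the midpoint of GD ⇒ J = (0, 1/2)
through Z parallel to GD: direction (0, 1); meets JP at U = (-2, 11/2)
U = J + t·(P−J) with t = 2

t = 2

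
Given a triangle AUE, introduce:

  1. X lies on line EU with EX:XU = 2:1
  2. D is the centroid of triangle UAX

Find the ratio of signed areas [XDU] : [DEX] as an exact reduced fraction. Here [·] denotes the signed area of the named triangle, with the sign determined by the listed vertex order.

Choose coordinates A = (0, 0), U = (1, 0), E = (0, 1).
1. X lies on line EU with EX:XU = 2:1 ⇒ X = (2/3, 1/3)
2. D is the centroid of triangle UAX ⇒ D = (5/9, 1/9)
2·[XDU] = 1/9, 2·[DEX] = -2/9
[XDU]:[DEX] = 1/9:-2/9 = -1/2

[XDU]:[DEX] = -1/2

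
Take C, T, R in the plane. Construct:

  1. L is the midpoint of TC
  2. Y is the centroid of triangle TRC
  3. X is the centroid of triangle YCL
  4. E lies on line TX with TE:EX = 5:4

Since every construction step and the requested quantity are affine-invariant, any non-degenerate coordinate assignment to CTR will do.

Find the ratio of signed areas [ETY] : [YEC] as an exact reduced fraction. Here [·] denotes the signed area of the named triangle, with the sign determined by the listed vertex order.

Work in coordinates with C = (0, 0), T = (1, 0), R = (0, 1).
1. L is the midpoint of TC ⇒ L = (1/2, 0)
2. Y is the centroid of triangle TRC ⇒ Y = (1/3, 1/3)
3. X is the centroid of triangle YCL ⇒ X = (5/18, 1/9)
4. E lies on line TX with TE:EX = 5:4 ⇒ E = (97/162, 5/81)
2·[ETY] = 5/54, 2·[YEC] = -29/162
[ETY]:[YEC] = 5/54:-29/162 = -15/29

[ETY]:[YEC] = -15/29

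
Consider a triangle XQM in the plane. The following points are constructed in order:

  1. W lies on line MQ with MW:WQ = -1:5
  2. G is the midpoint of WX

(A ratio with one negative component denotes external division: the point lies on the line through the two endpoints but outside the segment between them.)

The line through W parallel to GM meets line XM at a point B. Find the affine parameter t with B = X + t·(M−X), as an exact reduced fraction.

t = 2

Choose coordinates X = (0, 0), Q = (1, 0), M = (0, 1).
1. W lies on line MQ with MW:WQ = -1:5 ⇒ W = (-1/4, 5/4)
2. G is the midpoint of WX ⇒ G = (-1/8, 5/8)
through W parallel to GM: direction (1/8, 3/8); meets XM at B = (0, 2)
B = X + t·(M−X) with t = 2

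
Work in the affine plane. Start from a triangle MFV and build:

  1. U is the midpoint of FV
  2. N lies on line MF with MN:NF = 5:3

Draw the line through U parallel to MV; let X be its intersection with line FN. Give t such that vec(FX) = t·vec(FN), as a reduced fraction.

t = 4/3

Work in coordinates with M = (0, 0), F = (1, 0), V = (0, 1).
1. U is the midpoint of FV ⇒ U = (1/2, 1/2)
2. N lies on line MF with MN:NF = 5:3 ⇒ N = (5/8, 0)
through U parallel to MV: direction (0, 1); meets FN at X = (1/2, 0)
X = F + t·(N−F) with t = 4/3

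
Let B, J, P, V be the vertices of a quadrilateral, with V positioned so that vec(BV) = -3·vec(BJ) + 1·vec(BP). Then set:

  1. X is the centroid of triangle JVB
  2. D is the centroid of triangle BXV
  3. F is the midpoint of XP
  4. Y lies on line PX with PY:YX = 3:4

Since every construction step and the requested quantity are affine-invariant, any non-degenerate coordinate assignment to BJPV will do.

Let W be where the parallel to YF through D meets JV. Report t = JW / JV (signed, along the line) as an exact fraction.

t = 8/15

Assign B = (0, 0), J = (1, 0), P = (0, 1), V = (-3, 1) — the answer is frame-independent, so this choice is without loss of generality.
1. X is the centroid of triangle JVB ⇒ X = (-2/3, 1/3)
2. D is the centroid of triangle BXV ⇒ D = (-11/9, 4/9)
3. F is the midpoint of XP ⇒ F = (-1/3, 2/3)
4. Y lies on line PX with PY:YX = 3:4 ⇒ Y = (-2/7, 5/7)
through D parallel to YF: direction (-1/21, -1/21); meets JV at W = (-17/15, 8/15)
W = J + t·(V−J) with t = 8/15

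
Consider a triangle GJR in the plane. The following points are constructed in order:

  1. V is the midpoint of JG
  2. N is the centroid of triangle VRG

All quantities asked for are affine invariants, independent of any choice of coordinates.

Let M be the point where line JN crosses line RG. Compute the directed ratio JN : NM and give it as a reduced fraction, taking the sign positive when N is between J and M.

JN:NM = 5

Work in coordinates with G = (0, 0), J = (1, 0), R = (0, 1).
1. V is the midpoint of JG ⇒ V = (1/2, 0)
2. N is the centroid of triangle VRG ⇒ N = (1/6, 1/3)
line JN meets RG at M = (0, 2/5)
N = J + t·(M−J) with t = 5/6, so JN:NM = 5/6:1/6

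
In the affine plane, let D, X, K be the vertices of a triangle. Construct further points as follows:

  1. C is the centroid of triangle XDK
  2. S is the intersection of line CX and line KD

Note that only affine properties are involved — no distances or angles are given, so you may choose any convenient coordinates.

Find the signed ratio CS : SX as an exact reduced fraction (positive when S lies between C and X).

Choose coordinates D = (0, 0), X = (1, 0), K = (0, 1).
1. C is the centroid of triangle XDK ⇒ C = (1/3, 1/3)
2. S is the intersection of line CX and line KD ⇒ S = (0, 1/2)
S = C + t·(X−C) with t = -1/2, so CS:SX = t:(1−t) = -1/2:3/2

CS:SX = -1/3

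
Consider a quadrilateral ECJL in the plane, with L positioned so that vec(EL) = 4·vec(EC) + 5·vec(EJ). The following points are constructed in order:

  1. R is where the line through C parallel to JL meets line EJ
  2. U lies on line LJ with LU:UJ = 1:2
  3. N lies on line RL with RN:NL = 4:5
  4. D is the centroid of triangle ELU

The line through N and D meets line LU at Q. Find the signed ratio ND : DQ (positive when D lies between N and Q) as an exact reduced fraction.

ND:DQ = 7/3

Choose coordinates E = (0, 0), C = (1, 0), J = (0, 1), L = (4, 5).
1. R is where the line through C parallel to JL meets line EJ ⇒ R = (0, -1)
2. U lies on line LJ with LU:UJ = 1:2 ⇒ U = (8/3, 11/3)
3. N lies on line RL with RN:NL = 4:5 ⇒ N = (16/9, 5/3)
4. D is the centroid of triangle ELU ⇒ D = (20/9, 26/9)
line ND meets LU at Q = (152/63, 215/63)
D = N + t·(Q−N) with t = 7/10, so ND:DQ = 7/10:3/10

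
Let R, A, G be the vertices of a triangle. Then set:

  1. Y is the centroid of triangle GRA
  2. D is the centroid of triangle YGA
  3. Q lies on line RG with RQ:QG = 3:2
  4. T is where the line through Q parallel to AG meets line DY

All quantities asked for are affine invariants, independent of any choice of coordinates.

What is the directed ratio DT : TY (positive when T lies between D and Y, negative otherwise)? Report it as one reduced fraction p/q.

Work in coordinates with R = (0, 0), A = (1, 0), G = (0, 1).
1. Y is the centroid of triangle GRA ⇒ Y = (1/3, 1/3)
2. D is the centroid of triangle YGA ⇒ D = (4/9, 4/9)
3. Q lies on line RG with RQ:QG = 3:2 ⇒ Q = (0, 3/5)
4. T is where the line through Q parallel to AG meets line DY ⇒ T = (3/10, 3/10)
T = D + t·(Y−D) with t = 13/10, so DT:TY = t:(1−t) = 13/10:-3/10

DT:TY = -13/3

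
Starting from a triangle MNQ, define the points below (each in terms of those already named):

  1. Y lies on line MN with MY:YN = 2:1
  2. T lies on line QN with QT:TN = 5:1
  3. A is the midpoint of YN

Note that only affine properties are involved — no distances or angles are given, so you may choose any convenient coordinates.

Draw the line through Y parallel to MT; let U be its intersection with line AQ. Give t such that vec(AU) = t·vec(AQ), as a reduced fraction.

t = 1/35

Choose coordinates M = (0, 0), N = (1, 0), Q = (0, 1).
1. Y lies on line MN with MY:YN = 2:1 ⇒ Y = (2/3, 0)
2. T lies on line QN with QT:TN = 5:1 ⇒ T = (5/6, 1/6)
3. A is the midpoint of YN ⇒ A = (5/6, 0)
through Y parallel to MT: direction (5/6, 1/6); meets AQ at U = (17/21, 1/35)
U = A + t·(Q−A) with t = 1/35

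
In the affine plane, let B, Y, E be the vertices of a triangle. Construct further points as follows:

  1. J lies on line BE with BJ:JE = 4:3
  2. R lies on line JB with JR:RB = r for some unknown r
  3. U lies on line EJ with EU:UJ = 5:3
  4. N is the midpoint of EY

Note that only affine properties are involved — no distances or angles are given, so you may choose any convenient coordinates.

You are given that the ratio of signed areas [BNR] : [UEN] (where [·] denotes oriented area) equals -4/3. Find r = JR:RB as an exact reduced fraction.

Work in coordinates with B = (0, 0), Y = (1, 0), E = (0, 1).
1. J lies on line BE with BJ:JE = 4:3 ⇒ J = (0, 4/7)
2. With JR:RB = r, write λ = r/(r+1) so R = J + λ·(B−J); R is affine-linear in λ
3. U lies on line EJ with EU:UJ = 5:3 ⇒ U = (0, 41/56)
4. N is the midpoint of EY ⇒ N = (1/2, 1/2)
Every point depending on R is an affine combination of R and λ-independent points, so each such coordinate is linear in λ; the λ² term in each signed area is a multiple of (B−J)×(B−J) = 0, so 2·[BNR] and 2·[UEN] are each linear in λ. Evaluating at λ=0 and λ=1:
  2·[BNR] = -2/7·λ + 2/7,   2·[UEN] = -15/112
So [BNR]:[UEN] = (-2/7·λ + 2/7) / (-15/112). Setting this equal to -4/3:
  -2/7·λ + 2/7 = -4/3·(-15/112)  ⇒  λ = 3/8
Then r = λ/(1−λ) = (3/8)/(5/8) = 3/5. Check: with r = 3/5, R = (0, 5/14) and [BNR]:[UEN] = -4/3 as required.

r = 3/5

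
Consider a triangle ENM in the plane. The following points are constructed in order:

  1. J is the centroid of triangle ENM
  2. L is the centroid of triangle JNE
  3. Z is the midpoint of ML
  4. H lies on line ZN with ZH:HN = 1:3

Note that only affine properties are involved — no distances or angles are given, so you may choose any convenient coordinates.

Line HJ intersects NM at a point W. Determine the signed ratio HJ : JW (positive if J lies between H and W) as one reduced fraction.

HJ:JW = -1/2

Set E = (0, 0), N = (1, 0), M = (0, 1); any affine frame gives the same invariant.
1. J is the centroid of triangle ENM ⇒ J = (1/3, 1/3)
2. L is the centroid of triangle JNE ⇒ L = (4/9, 1/9)
3. Z is the midpoint of ML ⇒ Z = (2/9, 5/9)
4. H lies on line ZN with ZH:HN = 1:3 ⇒ H = (5/12, 5/12)
line HJ meets NM at W = (1/2, 1/2)
J = H + t·(W−H) with t = -1, so HJ:JW = -1:2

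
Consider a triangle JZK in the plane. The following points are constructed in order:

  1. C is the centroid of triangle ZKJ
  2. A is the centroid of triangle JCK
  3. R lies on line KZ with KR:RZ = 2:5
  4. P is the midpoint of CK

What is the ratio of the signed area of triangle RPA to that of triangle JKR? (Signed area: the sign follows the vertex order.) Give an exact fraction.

[RPA]:[JKR] = -1/12

Work in coordinates with J = (0, 0), Z = (1, 0), K = (0, 1).
1. C is the centroid of triangle ZKJ ⇒ C = (1/3, 1/3)
2. A is the centroid of triangle JCK ⇒ A = (1/9, 4/9)
3. R lies on line KZ with KR:RZ = 2:5 ⇒ R = (2/7, 5/7)
4. P is the midpoint of CK ⇒ P = (1/6, 2/3)
2·[RPA] = 1/42, 2·[JKR] = -2/7
[RPA]:[JKR] = 1/42:-2/7 = -1/12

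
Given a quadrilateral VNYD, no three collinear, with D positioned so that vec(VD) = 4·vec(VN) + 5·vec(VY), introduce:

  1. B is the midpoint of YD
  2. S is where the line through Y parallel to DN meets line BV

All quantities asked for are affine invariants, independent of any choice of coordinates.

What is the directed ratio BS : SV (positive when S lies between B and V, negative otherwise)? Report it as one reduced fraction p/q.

Choose coordinates V = (0, 0), N = (1, 0), Y = (0, 1), D = (4, 5).
1. B is the midpoint of YD ⇒ B = (2, 3)
2. S is where the line through Y parallel to DN meets line BV ⇒ S = (-6, -9)
S = B + t·(V−B) with t = 4, so BS:SV = t:(1−t) = 4:-3

BS:SV = -4/3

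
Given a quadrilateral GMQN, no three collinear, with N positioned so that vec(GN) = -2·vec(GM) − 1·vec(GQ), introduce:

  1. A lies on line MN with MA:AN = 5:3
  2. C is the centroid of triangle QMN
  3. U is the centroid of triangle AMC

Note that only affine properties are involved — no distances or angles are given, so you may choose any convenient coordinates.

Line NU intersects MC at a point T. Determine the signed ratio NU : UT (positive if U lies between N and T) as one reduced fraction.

Set G = (0, 0), M = (1, 0), Q = (0, 1), N = (-2, -1); any affine frame gives the same invariant.
1. A lies on line MN with MA:AN = 5:3 ⇒ A = (-7/8, -5/8)
2. C is the centroid of triangle QMN ⇒ C = (-1/3, 0)
3. U is the centroid of triangle AMC ⇒ U = (-5/72, -5/24)
line NU meets MC at T = (25/57, 0)
U = N + t·(T−N) with t = 19/24, so NU:UT = 19/24:5/24

NU:UT = 19/5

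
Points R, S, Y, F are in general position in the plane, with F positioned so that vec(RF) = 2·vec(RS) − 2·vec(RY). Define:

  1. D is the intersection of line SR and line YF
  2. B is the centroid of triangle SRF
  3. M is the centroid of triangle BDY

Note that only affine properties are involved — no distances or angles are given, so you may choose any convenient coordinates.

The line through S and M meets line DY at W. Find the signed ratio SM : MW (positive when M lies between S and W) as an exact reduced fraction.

SM:MW = -10

Choose coordinates R = (0, 0), S = (1, 0), Y = (0, 1), F = (2, -2).
1. D is the intersection of line SR and line YF ⇒ D = (2/3, 0)
2. B is the centroid of triangle SRF ⇒ B = (1, -2/3)
3. M is the centroid of triangle BDY ⇒ M = (5/9, 1/9)
line SM meets DY at W = (3/5, 1/10)
M = S + t·(W−S) with t = 10/9, so SM:MW = 10/9:-1/9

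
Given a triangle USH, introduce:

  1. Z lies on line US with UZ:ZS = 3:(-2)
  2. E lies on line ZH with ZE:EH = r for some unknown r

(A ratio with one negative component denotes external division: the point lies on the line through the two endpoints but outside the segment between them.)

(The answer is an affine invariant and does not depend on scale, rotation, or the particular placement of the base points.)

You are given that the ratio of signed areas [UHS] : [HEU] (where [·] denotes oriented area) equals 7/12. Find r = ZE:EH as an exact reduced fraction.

Assign U = (0, 0), S = (1, 0), H = (0, 1) — the answer is frame-independent, so this choice is without loss of generality.
1. Z lies on line US with UZ:ZS = 3:(-2) ⇒ Z = (3, 0)
2. With ZE:EH = r, write λ = r/(r+1) so E = Z + λ·(H−Z); E is affine-linear in λ
Every point depending on E is an affine combination of E and λ-independent points, so each such coordinate is linear in λ; the λ² term in each signed area is a multiple of (H−Z)×(H−Z) = 0, so 2·[UHS] and 2·[HEU] are each linear in λ. Evaluating at λ=0 and λ=1:
  2·[UHS] = -1,   2·[HEU] = 3·λ − 3
So [UHS]:[HEU] = (-1) / (3·λ − 3). Setting this equal to 7/12:
  -1 = 7/12·(3·λ − 3)  ⇒  λ = 3/7
Then r = λ/(1−λ) = (3/7)/(4/7) = 3/4. Check: with r = 3/4, E = (12/7, 3/7) and [UHS]:[HEU] = 7/12 as required.

r = 3/4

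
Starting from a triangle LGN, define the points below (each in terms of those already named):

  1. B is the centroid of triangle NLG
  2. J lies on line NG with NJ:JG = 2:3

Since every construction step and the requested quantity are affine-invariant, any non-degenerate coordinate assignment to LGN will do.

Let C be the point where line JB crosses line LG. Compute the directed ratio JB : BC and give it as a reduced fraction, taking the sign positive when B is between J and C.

JB:BC = 4/5

Choose coordinates L = (0, 0), G = (1, 0), N = (0, 1).
1. B is the centroid of triangle NLG ⇒ B = (1/3, 1/3)
2. J lies on line NG with NJ:JG = 2:3 ⇒ J = (2/5, 3/5)
line JB meets LG at C = (1/4, 0)
B = J + t·(C−J) with t = 4/9, so JB:BC = 4/9:5/9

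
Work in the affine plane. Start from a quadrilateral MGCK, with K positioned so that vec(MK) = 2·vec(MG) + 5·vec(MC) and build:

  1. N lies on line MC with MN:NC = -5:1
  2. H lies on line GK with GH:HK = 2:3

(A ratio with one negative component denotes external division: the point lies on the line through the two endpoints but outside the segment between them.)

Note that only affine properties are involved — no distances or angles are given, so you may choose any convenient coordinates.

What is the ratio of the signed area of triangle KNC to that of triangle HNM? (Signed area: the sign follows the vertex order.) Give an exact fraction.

Choose coordinates M = (0, 0), G = (1, 0), C = (0, 1), K = (2, 5).
1. N lies on line MC with MN:NC = -5:1 ⇒ N = (0, 5/4)
2. H lies on line GK with GH:HK = 2:3 ⇒ H = (7/5, 2)
2·[KNC] = 1/2, 2·[HNM] = 7/4
[KNC]:[HNM] = 1/2:7/4 = 2/7

[KNC]:[HNM] = 2/7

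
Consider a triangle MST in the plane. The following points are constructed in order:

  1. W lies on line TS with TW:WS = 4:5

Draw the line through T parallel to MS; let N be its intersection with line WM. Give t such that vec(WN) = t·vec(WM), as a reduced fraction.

Set M = (0, 0), S = (1, 0), T = (0, 1); any affine frame gives the same invariant.
1. W lies on line TS with TW:WS = 4:5 ⇒ W = (4/9, 5/9)
through T parallel to MS: direction (1, 0); meets WM at N = (4/5, 1)
N = W + t·(M−W) with t = -4/5

t = -4/5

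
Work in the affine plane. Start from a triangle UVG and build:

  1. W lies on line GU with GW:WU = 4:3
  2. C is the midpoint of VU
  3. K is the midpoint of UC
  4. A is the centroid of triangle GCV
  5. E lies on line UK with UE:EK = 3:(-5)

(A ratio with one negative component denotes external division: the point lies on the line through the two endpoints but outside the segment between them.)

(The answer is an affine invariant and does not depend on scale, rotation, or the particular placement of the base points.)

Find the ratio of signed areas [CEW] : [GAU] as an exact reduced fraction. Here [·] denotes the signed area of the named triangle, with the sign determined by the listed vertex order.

[CEW]:[GAU] = 3/4

Set U = (0, 0), V = (1, 0), G = (0, 1); any affine frame gives the same invariant.
1. W lies on line GU with GW:WU = 4:3 ⇒ W = (0, 3/7)
2. C is the midpoint of VU ⇒ C = (1/2, 0)
3. K is the midpoint of UC ⇒ K = (1/4, 0)
4. A is the centroid of triangle GCV ⇒ A = (1/2, 1/3)
5. E lies on line UK with UE:EK = 3:(-5) ⇒ E = (-3/8, 0)
2·[CEW] = -3/8, 2·[GAU] = -1/2
[CEW]:[GAU] = -3/8:-1/2 = 3/4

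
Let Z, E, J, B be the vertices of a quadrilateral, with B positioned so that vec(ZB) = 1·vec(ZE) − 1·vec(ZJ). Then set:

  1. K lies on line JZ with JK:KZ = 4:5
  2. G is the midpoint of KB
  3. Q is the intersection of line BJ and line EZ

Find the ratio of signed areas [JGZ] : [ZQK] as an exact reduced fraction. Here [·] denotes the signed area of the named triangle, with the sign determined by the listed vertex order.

Work in coordinates with Z = (0, 0), E = (1, 0), J = (0, 1), B = (1, -1).
1. K lies on line JZ with JK:KZ = 4:5 ⇒ K = (0, 5/9)
2. G is the midpoint of KB ⇒ G = (1/2, -2/9)
3. Q is the intersection of line BJ and line EZ ⇒ Q = (1/2, 0)
2·[JGZ] = -1/2, 2·[ZQK] = 5/18
[JGZ]:[ZQK] = -1/2:5/18 = -9/5

[JGZ]:[ZQK] = -9/5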